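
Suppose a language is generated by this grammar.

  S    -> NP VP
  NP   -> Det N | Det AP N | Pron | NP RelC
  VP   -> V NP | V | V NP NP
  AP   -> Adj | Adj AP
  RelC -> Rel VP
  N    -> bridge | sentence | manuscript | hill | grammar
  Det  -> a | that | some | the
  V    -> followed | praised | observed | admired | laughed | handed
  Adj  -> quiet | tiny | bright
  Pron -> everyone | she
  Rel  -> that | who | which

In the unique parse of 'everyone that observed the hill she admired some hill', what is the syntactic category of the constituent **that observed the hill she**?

[S [NP [NP [Pron everyone]] [RelC [Rel that] [VP [V observed] [NP [Det the] [N hill]] [NP [Pron she]]]]] [VP [V admired] [NP [Det some] [N hill]]]]
The span 'that observed the hill she' is the RelC node built by RelC → Rel VP.

RelC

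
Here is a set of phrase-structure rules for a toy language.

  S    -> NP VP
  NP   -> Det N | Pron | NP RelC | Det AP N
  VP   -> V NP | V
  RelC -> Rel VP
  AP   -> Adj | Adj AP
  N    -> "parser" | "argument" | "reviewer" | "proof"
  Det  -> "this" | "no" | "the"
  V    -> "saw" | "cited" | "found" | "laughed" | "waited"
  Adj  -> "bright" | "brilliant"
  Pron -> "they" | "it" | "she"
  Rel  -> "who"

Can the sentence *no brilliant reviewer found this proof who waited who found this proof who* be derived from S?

For S → NP VP, the only prefix that parses as NP is 'no brilliant reviewer', but the remainder 'found this proof who waited who found this proof who' is not a VP under these rules.

Ungrammatical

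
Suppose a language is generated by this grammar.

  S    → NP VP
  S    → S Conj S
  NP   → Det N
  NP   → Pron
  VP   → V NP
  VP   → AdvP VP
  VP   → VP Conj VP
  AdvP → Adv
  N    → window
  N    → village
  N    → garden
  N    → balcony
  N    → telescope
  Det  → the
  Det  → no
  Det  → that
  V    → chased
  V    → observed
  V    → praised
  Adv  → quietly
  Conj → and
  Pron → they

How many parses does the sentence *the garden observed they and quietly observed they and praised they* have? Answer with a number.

3

Two of the 3 distinct bracketings:
[S [NP [Det the] [N garden]] [VP [VP [V observed] [NP [Pron they]]] [Conj and] [VP [AdvP [Adv quietly]] [VP [VP [V observed] [NP [Pron they]]] [Conj and] [VP [V praised] [NP [Pron they]]]]]]]
[S [NP [Det the] [N garden]] [VP [VP [V observed] [NP [Pron they]]] [Conj and] [VP [VP [AdvP [Adv quietly]] [VP [V observed] [NP [Pron they]]]] [Conj and] [VP [V praised] [NP [Pron they]]]]]]
The trees differ in how a recursive rule is bracketed over the same span.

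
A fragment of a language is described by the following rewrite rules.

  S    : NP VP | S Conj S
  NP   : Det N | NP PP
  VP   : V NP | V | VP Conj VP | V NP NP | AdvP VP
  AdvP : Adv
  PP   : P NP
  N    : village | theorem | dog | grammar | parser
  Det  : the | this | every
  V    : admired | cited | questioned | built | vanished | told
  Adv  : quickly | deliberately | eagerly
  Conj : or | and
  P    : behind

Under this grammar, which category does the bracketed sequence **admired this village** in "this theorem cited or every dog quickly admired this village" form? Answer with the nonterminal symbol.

VP

S
  S
    NP
      Det: this
      N: theorem
    VP
      V: cited
  Conj: or
  S
    NP
      Det: every
      N: dog
    VP
      AdvP
        Adv: quickly
      VP
        V: admired
        NP
          Det: this
          N: village
The span 'admired this village' is the VP node built by VP → V NP.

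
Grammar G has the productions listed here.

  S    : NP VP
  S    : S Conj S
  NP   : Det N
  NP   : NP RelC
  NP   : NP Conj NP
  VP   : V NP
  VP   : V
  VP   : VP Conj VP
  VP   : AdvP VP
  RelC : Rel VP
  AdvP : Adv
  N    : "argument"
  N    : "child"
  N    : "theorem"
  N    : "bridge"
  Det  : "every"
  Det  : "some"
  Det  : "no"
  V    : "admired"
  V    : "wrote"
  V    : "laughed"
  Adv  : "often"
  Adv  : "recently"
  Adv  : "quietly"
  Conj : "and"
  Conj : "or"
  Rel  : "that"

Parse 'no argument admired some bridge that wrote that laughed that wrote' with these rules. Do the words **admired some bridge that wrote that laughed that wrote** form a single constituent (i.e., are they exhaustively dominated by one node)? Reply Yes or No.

[S [NP [Det no] [N argument]] [VP [V admired] [NP [NP [NP [NP [Det some] [N bridge]] [RelC [Rel that] [VP [V wrote]]]] [RelC [Rel that] [VP [V laughed]]]] [RelC [Rel that] [VP [V wrote]]]]]]
The words 'admired some bridge that wrote that laughed that wrote' are exhaustively dominated by a single VP node (built by VP → V NP), so they form a constituent.

Yes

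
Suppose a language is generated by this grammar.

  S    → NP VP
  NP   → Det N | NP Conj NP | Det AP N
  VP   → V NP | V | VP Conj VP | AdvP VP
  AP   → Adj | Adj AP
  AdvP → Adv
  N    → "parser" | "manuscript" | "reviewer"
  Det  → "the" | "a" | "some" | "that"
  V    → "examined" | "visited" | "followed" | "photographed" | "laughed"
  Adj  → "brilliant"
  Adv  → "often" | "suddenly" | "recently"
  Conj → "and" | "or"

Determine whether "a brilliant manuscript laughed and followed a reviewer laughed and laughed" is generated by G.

Ungrammatical

For S → NP VP, the only prefix that parses as NP is 'a brilliant manuscript', but the remainder 'laughed and followed a reviewer laughed and laughed' is not a VP under these rules.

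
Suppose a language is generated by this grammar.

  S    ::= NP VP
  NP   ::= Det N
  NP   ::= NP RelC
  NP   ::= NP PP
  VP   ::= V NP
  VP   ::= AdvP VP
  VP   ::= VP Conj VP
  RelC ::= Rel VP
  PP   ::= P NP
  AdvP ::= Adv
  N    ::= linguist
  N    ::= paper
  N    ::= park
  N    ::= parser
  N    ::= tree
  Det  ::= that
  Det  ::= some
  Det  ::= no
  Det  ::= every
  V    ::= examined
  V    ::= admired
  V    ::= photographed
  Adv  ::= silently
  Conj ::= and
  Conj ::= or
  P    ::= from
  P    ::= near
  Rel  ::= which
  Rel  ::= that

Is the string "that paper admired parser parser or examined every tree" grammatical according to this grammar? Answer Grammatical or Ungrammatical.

Ungrammatical

A V word can never sit immediately before an N word in any string this grammar generates, so the substring 'admired parser' rules out a derivation.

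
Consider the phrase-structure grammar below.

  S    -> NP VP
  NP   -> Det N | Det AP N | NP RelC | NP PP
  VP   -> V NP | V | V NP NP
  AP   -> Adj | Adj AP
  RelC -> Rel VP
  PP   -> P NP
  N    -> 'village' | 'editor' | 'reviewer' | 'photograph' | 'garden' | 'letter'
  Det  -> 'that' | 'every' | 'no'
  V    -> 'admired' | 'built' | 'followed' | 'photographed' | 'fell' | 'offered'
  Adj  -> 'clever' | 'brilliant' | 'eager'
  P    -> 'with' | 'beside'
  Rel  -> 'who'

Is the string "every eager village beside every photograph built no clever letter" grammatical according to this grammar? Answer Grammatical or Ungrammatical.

[S [NP [NP [Det every] [AP [Adj eager]] [N village]] [PP [P beside] [NP [Det every] [N photograph]]]] [VP [V built] [NP [Det no] [AP [Adj clever]] [N letter]]]]
Every word is introduced by a lexical rule and the phrasal rules combine the resulting categories into a single S.

Grammatical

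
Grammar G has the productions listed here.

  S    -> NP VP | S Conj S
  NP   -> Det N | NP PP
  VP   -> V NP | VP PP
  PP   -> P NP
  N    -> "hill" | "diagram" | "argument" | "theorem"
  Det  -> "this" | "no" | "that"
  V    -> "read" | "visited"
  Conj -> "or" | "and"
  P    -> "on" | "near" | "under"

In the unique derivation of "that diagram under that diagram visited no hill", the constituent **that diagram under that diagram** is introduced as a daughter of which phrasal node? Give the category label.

[S [NP [NP [Det that] [N diagram]] [PP [P under] [NP [Det that] [N diagram]]]] [VP [V visited] [NP [Det no] [N hill]]]]
The span 'that diagram under that diagram' is the NP node built by NP → NP PP.
Its mother is the S built by S → NP VP.

S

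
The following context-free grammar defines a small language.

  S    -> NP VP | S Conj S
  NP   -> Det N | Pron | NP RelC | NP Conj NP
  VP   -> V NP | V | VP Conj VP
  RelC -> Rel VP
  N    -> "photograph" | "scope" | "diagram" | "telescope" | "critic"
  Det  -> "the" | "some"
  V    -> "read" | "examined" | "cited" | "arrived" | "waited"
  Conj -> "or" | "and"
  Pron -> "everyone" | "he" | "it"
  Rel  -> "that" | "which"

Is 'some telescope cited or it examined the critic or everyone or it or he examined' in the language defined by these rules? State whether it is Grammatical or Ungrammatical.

[S [S [NP [Det some] [N telescope]] [VP [V cited]]] [Conj or] [S [S [NP [Pron it]] [VP [V examined] [NP [Det the] [N critic]]]] [Conj or] [S [NP [NP [Pron everyone]] [Conj or] [NP [NP [Pron it]] [Conj or] [NP [Pron he]]]] [VP [V examined]]]]]
The bracketing above is licensed at every node by one of the given productions, with S at the root.

Grammatical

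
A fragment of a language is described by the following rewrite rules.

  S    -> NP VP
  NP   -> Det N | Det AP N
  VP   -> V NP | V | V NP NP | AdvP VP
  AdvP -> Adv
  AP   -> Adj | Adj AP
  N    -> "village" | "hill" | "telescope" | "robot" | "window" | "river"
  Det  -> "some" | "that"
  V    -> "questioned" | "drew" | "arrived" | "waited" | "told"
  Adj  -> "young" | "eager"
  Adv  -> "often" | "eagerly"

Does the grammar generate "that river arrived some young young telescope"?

[S [NP [Det that] [N river]] [VP [V arrived] [NP [Det some] [AP [Adj young] [AP [Adj young]]] [N telescope]]]]
The bracketing above is licensed at every node by one of the given productions, with S at the root.

Grammatical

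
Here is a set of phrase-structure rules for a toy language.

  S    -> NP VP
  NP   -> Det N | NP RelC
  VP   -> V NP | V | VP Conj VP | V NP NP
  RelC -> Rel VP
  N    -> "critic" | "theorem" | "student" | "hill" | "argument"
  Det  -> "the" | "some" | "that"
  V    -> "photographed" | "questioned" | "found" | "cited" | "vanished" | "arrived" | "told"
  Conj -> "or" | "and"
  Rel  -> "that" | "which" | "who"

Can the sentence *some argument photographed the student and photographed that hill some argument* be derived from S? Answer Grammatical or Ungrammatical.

S
  NP
    Det: some
    N: argument
  VP
    VP
      V: photographed
      NP
        Det: the
        N: student
    Conj: and
    VP
      V: photographed
      NP
        Det: that
        N: hill
      NP
        Det: some
        N: argument
The bracketing above is licensed at every node by one of the given productions, with S at the root.

Grammatical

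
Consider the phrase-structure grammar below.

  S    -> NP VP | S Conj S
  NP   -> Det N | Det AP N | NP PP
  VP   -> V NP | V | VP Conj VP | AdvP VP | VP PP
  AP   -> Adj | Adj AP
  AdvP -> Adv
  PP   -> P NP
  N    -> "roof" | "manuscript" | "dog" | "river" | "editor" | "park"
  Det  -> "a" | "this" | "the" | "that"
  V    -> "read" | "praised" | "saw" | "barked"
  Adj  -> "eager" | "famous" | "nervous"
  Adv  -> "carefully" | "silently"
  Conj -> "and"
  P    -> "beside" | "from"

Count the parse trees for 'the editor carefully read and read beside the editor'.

Two of the 5 distinct bracketings:
[S [NP [Det the] [N editor]] [VP [VP [AdvP [Adv carefully]] [VP [V read]]] [Conj and] [VP [VP [V read]] [PP [P beside] [NP [Det the] [N editor]]]]]]
[S [NP [Det the] [N editor]] [VP [AdvP [Adv carefully]] [VP [VP [V read]] [Conj and] [VP [VP [V read]] [PP [P beside] [NP [Det the] [N editor]]]]]]]
The trees differ in how a recursive rule is bracketed over the same span.

5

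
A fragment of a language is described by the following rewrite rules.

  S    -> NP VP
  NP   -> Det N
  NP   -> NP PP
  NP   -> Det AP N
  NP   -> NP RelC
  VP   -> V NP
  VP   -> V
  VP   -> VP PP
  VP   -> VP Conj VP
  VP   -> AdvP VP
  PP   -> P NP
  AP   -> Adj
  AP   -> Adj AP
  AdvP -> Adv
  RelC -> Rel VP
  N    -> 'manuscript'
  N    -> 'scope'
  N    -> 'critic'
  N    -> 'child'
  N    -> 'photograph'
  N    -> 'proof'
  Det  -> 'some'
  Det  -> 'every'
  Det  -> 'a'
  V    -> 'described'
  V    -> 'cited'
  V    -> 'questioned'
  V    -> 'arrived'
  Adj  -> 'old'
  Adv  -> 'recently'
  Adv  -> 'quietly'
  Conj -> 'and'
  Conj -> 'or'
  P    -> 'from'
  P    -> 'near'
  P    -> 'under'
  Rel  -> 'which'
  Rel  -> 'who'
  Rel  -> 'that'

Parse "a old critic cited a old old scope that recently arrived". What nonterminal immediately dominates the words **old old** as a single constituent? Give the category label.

AP

S
  NP
    Det: a
    AP
      Adj: old
    N: critic
  VP
    V: cited
    NP
      NP
        Det: a
        AP
          Adj: old
          AP
            Adj: old
        N: scope
      RelC
        Rel: that
        VP
          AdvP
            Adv: recently
          VP
            V: arrived
The span 'old old' is the AP node built by AP → Adj AP.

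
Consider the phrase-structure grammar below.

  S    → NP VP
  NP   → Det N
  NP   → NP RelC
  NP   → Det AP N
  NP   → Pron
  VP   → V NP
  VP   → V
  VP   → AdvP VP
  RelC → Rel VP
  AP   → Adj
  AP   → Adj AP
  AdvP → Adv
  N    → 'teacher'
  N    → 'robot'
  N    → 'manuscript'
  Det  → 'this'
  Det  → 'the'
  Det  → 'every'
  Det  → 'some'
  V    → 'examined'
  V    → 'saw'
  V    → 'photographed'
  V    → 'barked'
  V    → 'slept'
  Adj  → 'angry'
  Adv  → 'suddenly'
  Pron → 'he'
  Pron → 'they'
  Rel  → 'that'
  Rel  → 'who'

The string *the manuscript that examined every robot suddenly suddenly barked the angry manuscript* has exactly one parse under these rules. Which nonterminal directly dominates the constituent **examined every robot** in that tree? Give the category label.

[S [NP [NP [Det the] [N manuscript]] [RelC [Rel that] [VP [V examined] [NP [Det every] [N robot]]]]] [VP [AdvP [Adv suddenly]] [VP [AdvP [Adv suddenly]] [VP [V barked] [NP [Det the] [AP [Adj angry]] [N manuscript]]]]]]
The span 'examined every robot' is the VP node built by VP → V NP.
Its mother is the RelC built by RelC → Rel VP.

RelC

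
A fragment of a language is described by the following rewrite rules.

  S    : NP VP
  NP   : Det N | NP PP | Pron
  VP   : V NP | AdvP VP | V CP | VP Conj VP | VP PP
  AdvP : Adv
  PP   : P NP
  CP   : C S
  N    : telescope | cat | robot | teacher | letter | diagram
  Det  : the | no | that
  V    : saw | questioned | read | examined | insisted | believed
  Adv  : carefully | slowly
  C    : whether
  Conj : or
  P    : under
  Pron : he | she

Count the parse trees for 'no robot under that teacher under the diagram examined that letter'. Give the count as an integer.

2

The two bracketings:
[S [NP [NP [Det no] [N robot]] [PP [P under] [NP [NP [Det that] [N teacher]] [PP [P under] [NP [Det the] [N diagram]]]]]] [VP [V examined] [NP [Det that] [N letter]]]]
[S [NP [NP [NP [Det no] [N robot]] [PP [P under] [NP [Det that] [N teacher]]]] [PP [P under] [NP [Det the] [N diagram]]]] [VP [V examined] [NP [Det that] [N letter]]]]
The trees differ in how a recursive rule is bracketed over the same span.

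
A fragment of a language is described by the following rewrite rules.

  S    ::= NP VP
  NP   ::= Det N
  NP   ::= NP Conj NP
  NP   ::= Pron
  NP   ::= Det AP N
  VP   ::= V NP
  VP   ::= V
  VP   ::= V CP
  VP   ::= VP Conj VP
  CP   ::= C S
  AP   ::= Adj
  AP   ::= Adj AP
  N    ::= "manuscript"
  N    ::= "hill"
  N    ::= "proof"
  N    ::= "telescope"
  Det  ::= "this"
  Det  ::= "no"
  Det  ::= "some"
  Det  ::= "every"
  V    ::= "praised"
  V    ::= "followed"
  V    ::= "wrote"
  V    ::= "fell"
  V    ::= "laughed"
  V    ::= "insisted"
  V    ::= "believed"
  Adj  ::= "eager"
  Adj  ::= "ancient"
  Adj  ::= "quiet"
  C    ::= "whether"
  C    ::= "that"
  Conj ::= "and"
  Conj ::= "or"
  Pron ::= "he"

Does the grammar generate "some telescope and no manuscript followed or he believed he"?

Ungrammatical

For S → NP VP, every NP-prefix leaves a non-VP remainder: after 'some telescope' the remainder is not a VP; after 'some telescope and no manuscript' the remainder is not a VP.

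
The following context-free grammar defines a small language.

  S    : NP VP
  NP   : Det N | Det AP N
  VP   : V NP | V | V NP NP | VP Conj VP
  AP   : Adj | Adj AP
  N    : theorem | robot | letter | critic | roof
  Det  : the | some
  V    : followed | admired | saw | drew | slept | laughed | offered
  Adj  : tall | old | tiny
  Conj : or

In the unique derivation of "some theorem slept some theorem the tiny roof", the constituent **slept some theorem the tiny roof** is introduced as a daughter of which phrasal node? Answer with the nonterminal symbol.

S

[S [NP [Det some] [N theorem]] [VP [V slept] [NP [Det some] [N theorem]] [NP [Det the] [AP [Adj tiny]] [N roof]]]]
The span 'slept some theorem the tiny roof' is the VP node built by VP → V NP NP.
Its mother is the S built by S → NP VP.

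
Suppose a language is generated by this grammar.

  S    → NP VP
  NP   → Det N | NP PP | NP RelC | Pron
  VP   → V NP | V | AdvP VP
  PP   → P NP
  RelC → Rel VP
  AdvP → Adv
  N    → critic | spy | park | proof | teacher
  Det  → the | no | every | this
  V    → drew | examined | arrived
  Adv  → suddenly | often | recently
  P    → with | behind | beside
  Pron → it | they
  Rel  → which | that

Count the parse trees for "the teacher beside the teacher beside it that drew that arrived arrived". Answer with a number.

Two of the 9 distinct bracketings:
[S [NP [NP [Det the] [N teacher]] [PP [P beside] [NP [NP [Det the] [N teacher]] [PP [P beside] [NP [NP [NP [Pron it]] [RelC [Rel that] [VP [V drew]]]] [RelC [Rel that] [VP [V arrived]]]]]]]] [VP [V arrived]]]
[S [NP [NP [Det the] [N teacher]] [PP [P beside] [NP [NP [NP [Det the] [N teacher]] [PP [P beside] [NP [NP [Pron it]] [RelC [Rel that] [VP [V drew]]]]]] [RelC [Rel that] [VP [V arrived]]]]]] [VP [V arrived]]]
The trees differ in how a recursive rule is bracketed over the same span.

9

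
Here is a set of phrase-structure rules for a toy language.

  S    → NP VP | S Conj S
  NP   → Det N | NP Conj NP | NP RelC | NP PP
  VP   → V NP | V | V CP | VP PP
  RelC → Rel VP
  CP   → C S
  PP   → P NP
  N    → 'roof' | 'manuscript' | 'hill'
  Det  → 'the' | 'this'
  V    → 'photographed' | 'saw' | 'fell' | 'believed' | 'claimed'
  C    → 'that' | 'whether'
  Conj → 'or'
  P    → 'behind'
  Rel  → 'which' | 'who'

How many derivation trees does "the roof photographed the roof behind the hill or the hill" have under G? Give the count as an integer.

Two of the 3 distinct bracketings:
[S [NP [Det the] [N roof]] [VP [V photographed] [NP [NP [NP [Det the] [N roof]] [PP [P behind] [NP [Det the] [N hill]]]] [Conj or] [NP [Det the] [N hill]]]]]
[S [NP [Det the] [N roof]] [VP [V photographed] [NP [NP [Det the] [N roof]] [PP [P behind] [NP [NP [Det the] [N hill]] [Conj or] [NP [Det the] [N hill]]]]]]]
The trees differ in how a recursive rule is bracketed over the same span.

3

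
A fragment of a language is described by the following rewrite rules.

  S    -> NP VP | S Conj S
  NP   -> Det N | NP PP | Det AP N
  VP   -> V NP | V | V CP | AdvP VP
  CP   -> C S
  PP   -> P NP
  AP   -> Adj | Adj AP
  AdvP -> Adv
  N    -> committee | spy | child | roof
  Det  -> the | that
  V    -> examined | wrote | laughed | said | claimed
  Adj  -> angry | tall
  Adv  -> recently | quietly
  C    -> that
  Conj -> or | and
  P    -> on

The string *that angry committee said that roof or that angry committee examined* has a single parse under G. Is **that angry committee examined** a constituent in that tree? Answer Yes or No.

Yes

[S [S [NP [Det that] [AP [Adj angry]] [N committee]] [VP [V said] [NP [Det that] [N roof]]]] [Conj or] [S [NP [Det that] [AP [Adj angry]] [N committee]] [VP [V examined]]]]
The words 'that angry committee examined' are exhaustively dominated by a single S node (built by S → NP VP), so they form a constituent.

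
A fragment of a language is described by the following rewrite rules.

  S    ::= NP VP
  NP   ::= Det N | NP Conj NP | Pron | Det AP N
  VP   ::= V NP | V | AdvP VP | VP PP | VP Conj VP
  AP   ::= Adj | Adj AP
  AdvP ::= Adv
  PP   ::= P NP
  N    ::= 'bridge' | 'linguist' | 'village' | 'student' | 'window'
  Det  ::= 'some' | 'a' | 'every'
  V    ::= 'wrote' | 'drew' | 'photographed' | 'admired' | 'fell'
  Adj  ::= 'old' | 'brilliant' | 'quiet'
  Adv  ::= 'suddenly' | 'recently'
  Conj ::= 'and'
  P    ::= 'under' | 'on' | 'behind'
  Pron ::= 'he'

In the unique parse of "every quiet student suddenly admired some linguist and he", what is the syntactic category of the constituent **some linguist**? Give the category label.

[S [NP [Det every] [AP [Adj quiet]] [N student]] [VP [AdvP [Adv suddenly]] [VP [V admired] [NP [NP [Det some] [N linguist]] [Conj and] [NP [Pron he]]]]]]
The span 'some linguist' is the NP node built by NP → Det N.

NP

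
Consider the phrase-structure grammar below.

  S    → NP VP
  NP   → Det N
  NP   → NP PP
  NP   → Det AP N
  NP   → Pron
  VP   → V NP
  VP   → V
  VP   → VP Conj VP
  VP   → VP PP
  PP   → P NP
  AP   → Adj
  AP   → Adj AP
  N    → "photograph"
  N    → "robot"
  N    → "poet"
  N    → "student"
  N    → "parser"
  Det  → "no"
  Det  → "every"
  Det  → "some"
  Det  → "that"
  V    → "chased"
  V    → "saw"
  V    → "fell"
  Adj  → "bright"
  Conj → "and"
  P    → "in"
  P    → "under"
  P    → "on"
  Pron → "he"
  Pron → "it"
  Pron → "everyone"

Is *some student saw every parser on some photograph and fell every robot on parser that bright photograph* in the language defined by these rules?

Ungrammatical

A P word can never sit immediately before an N word in any string this grammar generates, so the substring 'on parser' rules out a derivation.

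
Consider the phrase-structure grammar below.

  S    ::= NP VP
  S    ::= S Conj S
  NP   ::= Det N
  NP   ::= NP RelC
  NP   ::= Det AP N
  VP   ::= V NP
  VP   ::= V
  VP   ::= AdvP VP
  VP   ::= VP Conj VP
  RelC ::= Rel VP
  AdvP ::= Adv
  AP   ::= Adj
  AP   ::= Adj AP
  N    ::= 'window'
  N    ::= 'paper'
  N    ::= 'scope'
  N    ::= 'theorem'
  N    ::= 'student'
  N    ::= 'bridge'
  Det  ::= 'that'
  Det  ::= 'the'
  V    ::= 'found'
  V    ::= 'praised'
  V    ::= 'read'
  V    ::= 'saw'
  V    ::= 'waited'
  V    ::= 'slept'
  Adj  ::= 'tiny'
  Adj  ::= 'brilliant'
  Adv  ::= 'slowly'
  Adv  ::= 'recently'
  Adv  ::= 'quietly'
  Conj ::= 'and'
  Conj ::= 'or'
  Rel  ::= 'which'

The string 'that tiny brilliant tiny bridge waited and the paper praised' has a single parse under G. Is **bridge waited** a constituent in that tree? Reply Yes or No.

[S [S [NP [Det that] [AP [Adj tiny] [AP [Adj brilliant] [AP [Adj tiny]]]] [N bridge]] [VP [V waited]]] [Conj and] [S [NP [Det the] [N paper]] [VP [V praised]]]]
The smallest constituent containing 'bridge waited' is the S spanning 'that tiny brilliant tiny bridge waited'; no single node in the tree dominates exactly the given words.

No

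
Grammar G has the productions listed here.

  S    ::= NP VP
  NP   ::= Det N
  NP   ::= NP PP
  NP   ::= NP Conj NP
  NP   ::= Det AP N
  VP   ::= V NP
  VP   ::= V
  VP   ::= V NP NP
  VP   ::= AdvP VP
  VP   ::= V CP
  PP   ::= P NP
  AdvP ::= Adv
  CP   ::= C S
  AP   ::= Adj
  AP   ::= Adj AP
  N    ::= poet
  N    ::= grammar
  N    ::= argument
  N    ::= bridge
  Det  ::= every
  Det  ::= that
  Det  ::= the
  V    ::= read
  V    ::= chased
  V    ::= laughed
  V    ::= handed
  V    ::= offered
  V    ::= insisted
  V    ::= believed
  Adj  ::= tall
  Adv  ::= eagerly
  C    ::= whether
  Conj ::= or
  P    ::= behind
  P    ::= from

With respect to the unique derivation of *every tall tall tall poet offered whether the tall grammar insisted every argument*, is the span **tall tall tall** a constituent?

[S [NP [Det every] [AP [Adj tall] [AP [Adj tall] [AP [Adj tall]]]] [N poet]] [VP [V offered] [CP [C whether] [S [NP [Det the] [AP [Adj tall]] [N grammar]] [VP [V insisted] [NP [Det every] [N argument]]]]]]]
The words 'tall tall tall' are exhaustively dominated by a single AP node (built by AP → Adj AP), so they form a constituent.

Yes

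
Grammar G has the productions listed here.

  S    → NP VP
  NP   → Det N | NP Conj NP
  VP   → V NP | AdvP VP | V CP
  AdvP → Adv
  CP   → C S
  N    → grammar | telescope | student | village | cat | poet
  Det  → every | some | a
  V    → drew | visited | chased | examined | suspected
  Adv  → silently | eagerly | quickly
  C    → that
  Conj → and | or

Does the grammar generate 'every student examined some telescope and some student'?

Grammatical

S
  NP
    Det: every
    N: student
  VP
    V: examined
    NP
      NP
        Det: some
        N: telescope
      Conj: and
      NP
        Det: some
        N: student
The bracketing above is licensed at every node by one of the given productions, with S at the root.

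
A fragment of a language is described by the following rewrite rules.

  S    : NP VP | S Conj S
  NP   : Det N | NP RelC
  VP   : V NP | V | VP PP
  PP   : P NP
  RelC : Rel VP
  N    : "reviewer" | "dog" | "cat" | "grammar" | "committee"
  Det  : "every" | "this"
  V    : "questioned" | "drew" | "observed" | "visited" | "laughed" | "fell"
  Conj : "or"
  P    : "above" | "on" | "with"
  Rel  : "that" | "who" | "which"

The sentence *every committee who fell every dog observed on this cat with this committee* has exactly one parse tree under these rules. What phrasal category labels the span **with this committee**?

[S [NP [NP [Det every] [N committee]] [RelC [Rel who] [VP [V fell] [NP [Det every] [N dog]]]]] [VP [VP [VP [V observed]] [PP [P on] [NP [Det this] [N cat]]]] [PP [P with] [NP [Det this] [N committee]]]]]
The span 'with this committee' is the PP node built by PP → P NP.

PP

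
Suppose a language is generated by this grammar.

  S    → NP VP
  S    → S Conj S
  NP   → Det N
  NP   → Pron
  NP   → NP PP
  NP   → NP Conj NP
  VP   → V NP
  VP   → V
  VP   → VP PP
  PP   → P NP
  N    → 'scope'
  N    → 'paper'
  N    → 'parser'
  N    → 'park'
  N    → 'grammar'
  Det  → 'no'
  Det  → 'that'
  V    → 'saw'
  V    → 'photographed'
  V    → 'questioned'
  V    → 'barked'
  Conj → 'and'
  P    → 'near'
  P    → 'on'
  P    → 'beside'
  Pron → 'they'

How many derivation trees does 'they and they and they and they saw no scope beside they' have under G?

10

Two of the 10 distinct bracketings:
[S [NP [NP [Pron they]] [Conj and] [NP [NP [Pron they]] [Conj and] [NP [NP [Pron they]] [Conj and] [NP [Pron they]]]]] [VP [V saw] [NP [NP [Det no] [N scope]] [PP [P beside] [NP [Pron they]]]]]]
[S [NP [NP [Pron they]] [Conj and] [NP [NP [Pron they]] [Conj and] [NP [NP [Pron they]] [Conj and] [NP [Pron they]]]]] [VP [VP [V saw] [NP [Det no] [N scope]]] [PP [P beside] [NP [Pron they]]]]]
The difference turns on whether NP → NP PP is used at the relevant span, versus an alternative expansion of NP.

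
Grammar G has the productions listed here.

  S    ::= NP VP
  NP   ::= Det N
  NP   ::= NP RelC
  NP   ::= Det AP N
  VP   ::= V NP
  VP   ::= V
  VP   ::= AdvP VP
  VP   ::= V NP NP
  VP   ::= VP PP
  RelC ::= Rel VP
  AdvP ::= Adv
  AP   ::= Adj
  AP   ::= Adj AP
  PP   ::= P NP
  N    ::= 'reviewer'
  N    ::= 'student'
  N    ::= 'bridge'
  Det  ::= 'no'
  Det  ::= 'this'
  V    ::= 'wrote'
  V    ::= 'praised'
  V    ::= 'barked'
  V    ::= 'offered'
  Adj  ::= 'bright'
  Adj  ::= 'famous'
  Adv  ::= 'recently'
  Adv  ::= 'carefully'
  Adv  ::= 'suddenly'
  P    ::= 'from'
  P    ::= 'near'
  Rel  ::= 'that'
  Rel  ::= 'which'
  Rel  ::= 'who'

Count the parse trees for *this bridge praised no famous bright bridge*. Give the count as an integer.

[S [NP [Det this] [N bridge]] [VP [V praised] [NP [Det no] [AP [Adj famous] [AP [Adj bright]]] [N bridge]]]]
No rule offers an alternative attachment or grouping for any span, so this is the only derivation.

1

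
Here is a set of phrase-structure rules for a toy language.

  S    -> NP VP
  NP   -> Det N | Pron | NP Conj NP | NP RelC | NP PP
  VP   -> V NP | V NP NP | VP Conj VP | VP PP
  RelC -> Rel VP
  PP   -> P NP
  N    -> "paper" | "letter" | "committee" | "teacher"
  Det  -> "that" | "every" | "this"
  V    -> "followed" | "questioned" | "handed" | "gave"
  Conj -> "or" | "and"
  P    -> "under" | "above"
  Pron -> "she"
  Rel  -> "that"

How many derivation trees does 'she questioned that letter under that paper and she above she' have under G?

Two of the 10 distinct bracketings:
[S [NP [Pron she]] [VP [V questioned] [NP [NP [NP [Det that] [N letter]] [PP [P under] [NP [Det that] [N paper]]]] [Conj and] [NP [NP [Pron she]] [PP [P above] [NP [Pron she]]]]]]]
[S [NP [Pron she]] [VP [V questioned] [NP [NP [Det that] [N letter]] [PP [P under] [NP [NP [Det that] [N paper]] [Conj and] [NP [NP [Pron she]] [PP [P above] [NP [Pron she]]]]]]]]]
The trees differ in how a recursive rule is bracketed over the same span.

10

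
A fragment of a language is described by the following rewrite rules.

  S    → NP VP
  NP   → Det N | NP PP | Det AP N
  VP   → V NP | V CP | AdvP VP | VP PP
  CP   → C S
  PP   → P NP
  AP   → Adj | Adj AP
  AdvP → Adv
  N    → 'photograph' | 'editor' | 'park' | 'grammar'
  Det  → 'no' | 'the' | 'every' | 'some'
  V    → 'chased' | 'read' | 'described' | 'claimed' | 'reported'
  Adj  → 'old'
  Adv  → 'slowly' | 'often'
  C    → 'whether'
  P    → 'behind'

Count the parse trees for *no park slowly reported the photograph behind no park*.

Two of the 3 distinct bracketings:
[S [NP [Det no] [N park]] [VP [AdvP [Adv slowly]] [VP [V reported] [NP [NP [Det the] [N photograph]] [PP [P behind] [NP [Det no] [N park]]]]]]]
[S [NP [Det no] [N park]] [VP [AdvP [Adv slowly]] [VP [VP [V reported] [NP [Det the] [N photograph]]] [PP [P behind] [NP [Det no] [N park]]]]]]
The difference turns on whether NP → NP PP is used at the relevant span, versus an alternative expansion of NP.

3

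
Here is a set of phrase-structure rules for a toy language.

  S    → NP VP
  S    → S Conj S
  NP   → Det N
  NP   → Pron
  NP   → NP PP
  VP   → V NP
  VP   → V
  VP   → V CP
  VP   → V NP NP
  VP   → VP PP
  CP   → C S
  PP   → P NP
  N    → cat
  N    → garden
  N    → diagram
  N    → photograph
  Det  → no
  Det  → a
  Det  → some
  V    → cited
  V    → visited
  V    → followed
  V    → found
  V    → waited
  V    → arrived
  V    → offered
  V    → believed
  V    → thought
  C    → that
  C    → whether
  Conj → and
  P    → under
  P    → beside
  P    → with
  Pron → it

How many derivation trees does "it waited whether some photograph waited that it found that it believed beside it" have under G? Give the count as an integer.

Two of the 4 distinct bracketings:
[S [NP [Pron it]] [VP [V waited] [CP [C whether] [S [NP [Det some] [N photograph]] [VP [V waited] [CP [C that] [S [NP [Pron it]] [VP [V found] [CP [C that] [S [NP [Pron it]] [VP [VP [V believed]] [PP [P beside] [NP [Pron it]]]]]]]]]]]]]]
[S [NP [Pron it]] [VP [V waited] [CP [C whether] [S [NP [Det some] [N photograph]] [VP [V waited] [CP [C that] [S [NP [Pron it]] [VP [VP [V found] [CP [C that] [S [NP [Pron it]] [VP [V believed]]]]] [PP [P beside] [NP [Pron it]]]]]]]]]]]
The trees differ in how a recursive rule is bracketed over the same span.

4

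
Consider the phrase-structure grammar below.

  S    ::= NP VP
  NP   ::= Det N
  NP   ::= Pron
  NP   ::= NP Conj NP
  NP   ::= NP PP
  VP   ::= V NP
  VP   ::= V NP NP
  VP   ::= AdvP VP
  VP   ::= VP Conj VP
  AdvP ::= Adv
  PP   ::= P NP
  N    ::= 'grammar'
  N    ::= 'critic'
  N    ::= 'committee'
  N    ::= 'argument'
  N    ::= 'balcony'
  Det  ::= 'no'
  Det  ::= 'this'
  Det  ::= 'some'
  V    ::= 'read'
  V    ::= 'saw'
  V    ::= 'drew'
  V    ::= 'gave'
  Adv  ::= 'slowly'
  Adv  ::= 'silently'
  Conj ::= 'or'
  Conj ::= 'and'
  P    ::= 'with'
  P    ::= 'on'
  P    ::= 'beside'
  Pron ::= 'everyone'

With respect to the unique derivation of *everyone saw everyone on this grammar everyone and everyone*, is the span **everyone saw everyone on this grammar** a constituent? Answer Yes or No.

No

[S [NP [Pron everyone]] [VP [V saw] [NP [NP [Pron everyone]] [PP [P on] [NP [Det this] [N grammar]]]] [NP [NP [Pron everyone]] [Conj and] [NP [Pron everyone]]]]]
The smallest constituent containing 'everyone saw everyone on this grammar' is the S spanning 'everyone saw everyone on this grammar everyone and everyone'; no single node in the tree dominates exactly the given words.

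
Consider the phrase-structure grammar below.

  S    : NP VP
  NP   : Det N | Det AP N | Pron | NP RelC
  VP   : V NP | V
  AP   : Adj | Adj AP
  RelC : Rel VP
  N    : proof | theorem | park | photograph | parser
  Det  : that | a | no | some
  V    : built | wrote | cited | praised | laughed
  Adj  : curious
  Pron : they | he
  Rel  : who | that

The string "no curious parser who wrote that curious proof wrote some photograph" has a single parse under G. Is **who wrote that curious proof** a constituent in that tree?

[S [NP [NP [Det no] [AP [Adj curious]] [N parser]] [RelC [Rel who] [VP [V wrote] [NP [Det that] [AP [Adj curious]] [N proof]]]]] [VP [V wrote] [NP [Det some] [N photograph]]]]
The words 'who wrote that curious proof' are exhaustively dominated by a single RelC node (built by RelC → Rel VP), so they form a constituent.

Yes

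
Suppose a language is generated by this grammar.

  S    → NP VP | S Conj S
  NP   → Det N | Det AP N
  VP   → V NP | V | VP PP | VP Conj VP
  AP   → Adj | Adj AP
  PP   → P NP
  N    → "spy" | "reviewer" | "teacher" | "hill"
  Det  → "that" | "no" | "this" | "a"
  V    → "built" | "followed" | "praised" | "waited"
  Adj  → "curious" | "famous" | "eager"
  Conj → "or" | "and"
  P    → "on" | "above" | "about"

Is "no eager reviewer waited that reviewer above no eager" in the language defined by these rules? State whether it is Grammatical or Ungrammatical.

For S → NP VP, the only prefix that parses as NP is 'no eager reviewer', but the remainder 'waited that reviewer above no eager' is not a VP under these rules. The alternative S rule S → S Conj S likewise has no satisfying split.

Ungrammatical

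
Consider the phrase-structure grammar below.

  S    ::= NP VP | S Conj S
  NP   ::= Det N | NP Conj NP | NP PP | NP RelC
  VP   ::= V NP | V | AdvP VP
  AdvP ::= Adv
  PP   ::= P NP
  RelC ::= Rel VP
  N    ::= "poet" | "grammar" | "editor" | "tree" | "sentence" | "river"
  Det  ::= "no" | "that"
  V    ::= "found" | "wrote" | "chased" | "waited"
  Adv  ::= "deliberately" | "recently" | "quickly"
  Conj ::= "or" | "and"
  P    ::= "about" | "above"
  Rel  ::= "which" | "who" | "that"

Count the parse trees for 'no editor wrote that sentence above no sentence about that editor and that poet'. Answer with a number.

Two of the 5 distinct bracketings:
[S [NP [Det no] [N editor]] [VP [V wrote] [NP [NP [NP [Det that] [N sentence]] [PP [P above] [NP [NP [Det no] [N sentence]] [PP [P about] [NP [Det that] [N editor]]]]]] [Conj and] [NP [Det that] [N poet]]]]]
[S [NP [Det no] [N editor]] [VP [V wrote] [NP [NP [NP [NP [Det that] [N sentence]] [PP [P above] [NP [Det no] [N sentence]]]] [PP [P about] [NP [Det that] [N editor]]]] [Conj and] [NP [Det that] [N poet]]]]]
The trees differ in how a recursive rule is bracketed over the same span.

5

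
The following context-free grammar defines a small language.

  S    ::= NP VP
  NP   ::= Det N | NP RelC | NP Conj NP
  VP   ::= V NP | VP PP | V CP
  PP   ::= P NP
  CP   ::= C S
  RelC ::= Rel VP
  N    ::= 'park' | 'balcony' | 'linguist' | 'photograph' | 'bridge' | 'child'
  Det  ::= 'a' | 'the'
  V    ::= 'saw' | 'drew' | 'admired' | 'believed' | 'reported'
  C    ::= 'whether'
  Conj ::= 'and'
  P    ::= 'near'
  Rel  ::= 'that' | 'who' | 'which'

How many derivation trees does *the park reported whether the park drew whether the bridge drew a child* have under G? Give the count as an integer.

1

[S [NP [Det the] [N park]] [VP [V reported] [CP [C whether] [S [NP [Det the] [N park]] [VP [V drew] [CP [C whether] [S [NP [Det the] [N bridge]] [VP [V drew] [NP [Det a] [N child]]]]]]]]]]
No rule offers an alternative attachment or grouping for any span, so this is the only derivation.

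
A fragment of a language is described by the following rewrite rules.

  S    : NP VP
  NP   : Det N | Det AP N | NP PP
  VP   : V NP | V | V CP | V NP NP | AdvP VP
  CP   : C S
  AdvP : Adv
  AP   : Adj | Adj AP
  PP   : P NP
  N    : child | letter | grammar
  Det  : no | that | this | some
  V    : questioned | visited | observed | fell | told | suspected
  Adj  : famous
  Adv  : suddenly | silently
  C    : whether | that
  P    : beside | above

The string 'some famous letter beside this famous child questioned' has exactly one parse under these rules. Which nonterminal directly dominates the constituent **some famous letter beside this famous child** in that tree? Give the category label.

[S [NP [NP [Det some] [AP [Adj famous]] [N letter]] [PP [P beside] [NP [Det this] [AP [Adj famous]] [N child]]]] [VP [V questioned]]]
The span 'some famous letter beside this famous child' is the NP node built by NP → NP PP.
Its mother is the S built by S → NP VP.

S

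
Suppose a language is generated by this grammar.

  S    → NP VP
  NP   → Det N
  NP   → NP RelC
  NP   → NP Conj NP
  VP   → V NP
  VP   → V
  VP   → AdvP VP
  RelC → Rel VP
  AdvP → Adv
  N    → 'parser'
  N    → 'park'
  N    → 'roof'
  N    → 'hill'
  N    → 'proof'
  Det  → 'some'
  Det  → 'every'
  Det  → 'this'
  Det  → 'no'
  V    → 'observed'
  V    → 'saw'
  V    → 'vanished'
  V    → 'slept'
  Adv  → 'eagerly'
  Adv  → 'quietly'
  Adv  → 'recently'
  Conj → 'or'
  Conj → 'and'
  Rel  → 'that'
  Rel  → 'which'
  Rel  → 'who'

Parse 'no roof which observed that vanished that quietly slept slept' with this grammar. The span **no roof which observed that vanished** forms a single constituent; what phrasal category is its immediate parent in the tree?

S
  NP
    NP
      NP
        NP
          Det: no
          N: roof
        RelC
          Rel: which
          VP
            V: observed
      RelC
        Rel: that
        VP
          V: vanished
    RelC
      Rel: that
      VP
        AdvP
          Adv: quietly
        VP
          V: slept
  VP
    V: slept
The span 'no roof which observed that vanished' is the NP node built by NP → NP RelC.
Its mother is the NP built by NP → NP RelC.

NP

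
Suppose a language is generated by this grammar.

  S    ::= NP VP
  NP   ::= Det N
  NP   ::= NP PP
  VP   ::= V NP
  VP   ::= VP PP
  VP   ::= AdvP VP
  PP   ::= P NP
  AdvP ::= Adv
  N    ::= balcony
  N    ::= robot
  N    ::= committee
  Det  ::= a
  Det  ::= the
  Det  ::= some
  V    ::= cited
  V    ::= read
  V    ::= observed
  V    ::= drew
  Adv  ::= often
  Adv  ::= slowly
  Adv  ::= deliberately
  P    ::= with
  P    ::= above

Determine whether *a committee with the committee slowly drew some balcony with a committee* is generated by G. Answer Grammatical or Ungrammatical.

[S [NP [NP [Det a] [N committee]] [PP [P with] [NP [Det the] [N committee]]]] [VP [VP [AdvP [Adv slowly]] [VP [V drew] [NP [Det some] [N balcony]]]] [PP [P with] [NP [Det a] [N committee]]]]]
Every word is introduced by a lexical rule and the phrasal rules combine the resulting categories into a single S.

Grammatical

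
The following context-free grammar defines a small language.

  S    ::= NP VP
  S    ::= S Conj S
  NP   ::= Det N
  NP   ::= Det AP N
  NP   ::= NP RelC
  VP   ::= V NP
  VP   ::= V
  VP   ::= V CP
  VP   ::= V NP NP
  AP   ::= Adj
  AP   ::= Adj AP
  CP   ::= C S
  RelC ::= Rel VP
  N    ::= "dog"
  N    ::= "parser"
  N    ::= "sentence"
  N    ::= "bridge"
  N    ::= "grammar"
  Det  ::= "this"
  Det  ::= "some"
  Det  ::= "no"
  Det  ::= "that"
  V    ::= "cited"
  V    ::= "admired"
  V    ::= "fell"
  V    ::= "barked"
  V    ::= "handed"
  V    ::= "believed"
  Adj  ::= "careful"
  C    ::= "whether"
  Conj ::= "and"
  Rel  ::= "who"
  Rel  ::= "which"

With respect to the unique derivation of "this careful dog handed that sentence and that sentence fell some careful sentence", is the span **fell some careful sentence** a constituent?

[S [S [NP [Det this] [AP [Adj careful]] [N dog]] [VP [V handed] [NP [Det that] [N sentence]]]] [Conj and] [S [NP [Det that] [N sentence]] [VP [V fell] [NP [Det some] [AP [Adj careful]] [N sentence]]]]]
The words 'fell some careful sentence' are exhaustively dominated by a single VP node (built by VP → V NP), so they form a constituent.

Yes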